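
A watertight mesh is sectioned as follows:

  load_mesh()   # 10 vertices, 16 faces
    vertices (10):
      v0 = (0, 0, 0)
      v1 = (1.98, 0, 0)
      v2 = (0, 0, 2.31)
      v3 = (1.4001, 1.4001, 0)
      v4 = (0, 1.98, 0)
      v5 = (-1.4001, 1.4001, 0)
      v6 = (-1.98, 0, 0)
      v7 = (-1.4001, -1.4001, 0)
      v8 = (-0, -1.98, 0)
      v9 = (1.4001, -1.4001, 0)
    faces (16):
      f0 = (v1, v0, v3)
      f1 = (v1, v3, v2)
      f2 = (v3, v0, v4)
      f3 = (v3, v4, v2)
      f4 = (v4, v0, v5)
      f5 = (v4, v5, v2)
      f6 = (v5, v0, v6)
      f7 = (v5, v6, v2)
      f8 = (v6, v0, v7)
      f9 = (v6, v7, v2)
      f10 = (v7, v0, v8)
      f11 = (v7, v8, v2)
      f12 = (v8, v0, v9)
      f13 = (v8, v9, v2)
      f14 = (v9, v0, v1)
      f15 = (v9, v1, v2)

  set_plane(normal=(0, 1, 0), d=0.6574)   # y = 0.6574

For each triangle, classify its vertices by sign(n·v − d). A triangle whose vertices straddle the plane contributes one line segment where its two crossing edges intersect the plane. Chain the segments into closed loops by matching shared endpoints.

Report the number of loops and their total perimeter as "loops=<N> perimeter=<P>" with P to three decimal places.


loops=1 perimeter=8.103

Straddling triangles (8 of 16):
  (v1,v0,v3) [--+] → (0.6574, 0.6574, 0)–(1.70771, 0.6574, 0)  len=1.0503
  (v1,v3,v2) [-+-] → (1.70771, 0.6574, 0)–(0.6574, 0.6574, 1.22537)  len=1.6139
  (v3,v0,v4) [+-+] → (0.6574, 0.6574, 0)–(0, 0.6574, 0)  len=0.6574
  (v3,v4,v2) [++-] → (0, 0.6574, 1.54303)–(0.6574, 0.6574, 1.22537)  len=0.7301
  (v4,v0,v5) [+-+] → (0, 0.6574, 0)–(-0.6574, 0.6574, 0)  len=0.6574
  (v4,v5,v2) [++-] → (-0.6574, 0.6574, 1.22537)–(0, 0.6574, 1.54303)  len=0.7301
  (v5,v0,v6) [+--] → (-0.6574, 0.6574, 0)–(-1.70771, 0.6574, 0)  len=1.0503
  (v5,v6,v2) [+--] → (-1.70771, 0.6574, 0)–(-0.6574, 0.6574, 1.22537)  len=1.6139

Chained into 1 loop(s):
  loop 1: 8 segments, perimeter = 8.1035
Total perimeter = 8.103


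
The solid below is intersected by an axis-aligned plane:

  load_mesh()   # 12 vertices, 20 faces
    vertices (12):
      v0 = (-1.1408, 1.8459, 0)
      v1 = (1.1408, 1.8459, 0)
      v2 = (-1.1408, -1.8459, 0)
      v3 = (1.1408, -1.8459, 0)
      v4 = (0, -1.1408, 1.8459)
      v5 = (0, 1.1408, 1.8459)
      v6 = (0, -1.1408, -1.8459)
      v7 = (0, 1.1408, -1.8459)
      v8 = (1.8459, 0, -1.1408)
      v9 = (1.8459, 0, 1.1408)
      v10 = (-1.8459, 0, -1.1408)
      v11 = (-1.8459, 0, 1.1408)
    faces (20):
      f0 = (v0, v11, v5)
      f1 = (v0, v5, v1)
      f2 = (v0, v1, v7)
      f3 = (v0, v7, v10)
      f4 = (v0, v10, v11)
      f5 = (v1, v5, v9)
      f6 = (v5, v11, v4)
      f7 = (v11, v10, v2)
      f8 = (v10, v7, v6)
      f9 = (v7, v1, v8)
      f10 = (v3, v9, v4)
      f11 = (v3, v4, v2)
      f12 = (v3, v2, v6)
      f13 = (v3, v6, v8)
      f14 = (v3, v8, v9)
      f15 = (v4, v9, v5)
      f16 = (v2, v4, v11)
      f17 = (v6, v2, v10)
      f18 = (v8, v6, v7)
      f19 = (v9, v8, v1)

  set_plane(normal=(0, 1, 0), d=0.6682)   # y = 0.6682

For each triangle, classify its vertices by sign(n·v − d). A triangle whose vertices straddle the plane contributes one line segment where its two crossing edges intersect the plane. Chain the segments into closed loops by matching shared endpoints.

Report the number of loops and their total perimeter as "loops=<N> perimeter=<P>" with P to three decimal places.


Straddling triangles (10 of 20):
  (v0,v11,v5) [+-+] → (-1.59066, 0.6682, 0.72784)–(-0.764702, 0.6682, 1.5538)  len=1.1681
  (v0,v7,v10) [++-] → (-0.764702, 0.6682, -1.5538)–(-1.59066, 0.6682, -0.72784)  len=1.1681
  (v0,v10,v11) [+--] → (-1.59066, 0.6682, -0.72784)–(-1.59066, 0.6682, 0.72784)  len=1.4557
  (v1,v5,v9) [++-] → (0.764702, 0.6682, 1.5538)–(1.59066, 0.6682, 0.72784)  len=1.1681
  (v5,v11,v4) [+--] → (-0.764702, 0.6682, 1.5538)–(0, 0.6682, 1.8459)  len=0.8186
  (v10,v7,v6) [-+-] → (-0.764702, 0.6682, -1.5538)–(0, 0.6682, -1.8459)  len=0.8186
  (v7,v1,v8) [++-] → (1.59066, 0.6682, -0.72784)–(0.764702, 0.6682, -1.5538)  len=1.1681
  (v4,v9,v5) [--+] → (0.764702, 0.6682, 1.5538)–(0, 0.6682, 1.8459)  len=0.8186
  (v8,v6,v7) [--+] → (0, 0.6682, -1.8459)–(0.764702, 0.6682, -1.5538)  len=0.8186
  (v9,v8,v1) [--+] → (1.59066, 0.6682, -0.72784)–(1.59066, 0.6682, 0.72784)  len=1.4557

Chained into 1 loop(s):
  loop 1: 10 segments, perimeter = 10.8581
Total perimeter = 10.858

loops=1 perimeter=10.858


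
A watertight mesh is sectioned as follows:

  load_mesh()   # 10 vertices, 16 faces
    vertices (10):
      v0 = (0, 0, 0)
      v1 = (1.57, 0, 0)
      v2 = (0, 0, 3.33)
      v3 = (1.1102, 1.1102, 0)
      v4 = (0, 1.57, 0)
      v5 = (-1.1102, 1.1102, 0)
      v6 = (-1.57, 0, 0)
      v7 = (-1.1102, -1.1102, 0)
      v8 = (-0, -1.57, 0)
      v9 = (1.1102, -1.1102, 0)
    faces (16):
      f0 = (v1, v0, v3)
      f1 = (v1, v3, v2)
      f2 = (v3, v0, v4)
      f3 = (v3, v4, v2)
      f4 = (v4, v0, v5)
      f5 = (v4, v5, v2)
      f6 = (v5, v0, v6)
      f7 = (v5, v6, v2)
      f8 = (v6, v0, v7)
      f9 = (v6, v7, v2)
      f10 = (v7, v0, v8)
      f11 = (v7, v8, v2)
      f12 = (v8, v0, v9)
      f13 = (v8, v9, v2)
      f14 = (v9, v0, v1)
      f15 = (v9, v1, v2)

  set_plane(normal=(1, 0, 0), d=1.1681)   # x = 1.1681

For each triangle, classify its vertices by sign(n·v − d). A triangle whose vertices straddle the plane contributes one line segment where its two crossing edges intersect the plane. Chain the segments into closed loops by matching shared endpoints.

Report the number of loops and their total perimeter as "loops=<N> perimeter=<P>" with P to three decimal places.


loops=1 perimeter=4.524

Straddling triangles (4 of 16):
  (v1,v0,v3) [+--] → (1.1681, 0, 0)–(1.1681, 0.970399, 0)  len=0.9704
  (v1,v3,v2) [+--] → (1.1681, 0.970399, 0)–(1.1681, 0, 0.852438)  len=1.2916
  (v9,v0,v1) [--+] → (1.1681, 0, 0)–(1.1681, -0.970399, 0)  len=0.9704
  (v9,v1,v2) [-+-] → (1.1681, -0.970399, 0)–(1.1681, 0, 0.852438)  len=1.2916

Chained into 1 loop(s):
  loop 1: 4 segments, perimeter = 4.5241
Total perimeter = 4.524


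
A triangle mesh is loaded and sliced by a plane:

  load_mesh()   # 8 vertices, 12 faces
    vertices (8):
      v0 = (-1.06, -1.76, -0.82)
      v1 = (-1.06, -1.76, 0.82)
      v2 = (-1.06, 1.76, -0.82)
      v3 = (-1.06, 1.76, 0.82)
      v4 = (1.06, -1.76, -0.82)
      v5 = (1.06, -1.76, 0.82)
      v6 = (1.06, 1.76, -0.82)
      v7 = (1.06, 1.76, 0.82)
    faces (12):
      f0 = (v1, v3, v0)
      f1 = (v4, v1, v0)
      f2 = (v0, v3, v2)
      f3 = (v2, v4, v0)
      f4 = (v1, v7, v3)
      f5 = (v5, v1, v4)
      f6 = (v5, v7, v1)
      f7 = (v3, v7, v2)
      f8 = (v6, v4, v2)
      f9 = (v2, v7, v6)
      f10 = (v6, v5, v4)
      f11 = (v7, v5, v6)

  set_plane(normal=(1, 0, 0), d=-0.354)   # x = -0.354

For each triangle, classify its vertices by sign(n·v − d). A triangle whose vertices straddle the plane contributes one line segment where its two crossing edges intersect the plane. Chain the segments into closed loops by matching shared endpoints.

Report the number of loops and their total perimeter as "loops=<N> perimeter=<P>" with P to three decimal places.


Straddling triangles (8 of 12):
  (v4,v1,v0) [+--] → (-0.354, -1.76, 0.273849)–(-0.354, -1.76, -0.82)  len=1.0938
  (v2,v4,v0) [-+-] → (-0.354, 0.587774, -0.82)–(-0.354, -1.76, -0.82)  len=2.3478
  (v1,v7,v3) [-+-] → (-0.354, -0.587774, 0.82)–(-0.354, 1.76, 0.82)  len=2.3478
  (v5,v1,v4) [+-+] → (-0.354, -1.76, 0.82)–(-0.354, -1.76, 0.273849)  len=0.5462
  (v5,v7,v1) [++-] → (-0.354, -0.587774, 0.82)–(-0.354, -1.76, 0.82)  len=1.1722
  (v3,v7,v2) [-+-] → (-0.354, 1.76, 0.82)–(-0.354, 1.76, -0.273849)  len=1.0938
  (v6,v4,v2) [++-] → (-0.354, 0.587774, -0.82)–(-0.354, 1.76, -0.82)  len=1.1722
  (v2,v7,v6) [-++] → (-0.354, 1.76, -0.273849)–(-0.354, 1.76, -0.82)  len=0.5462

Chained into 1 loop(s):
  loop 1: 8 segments, perimeter = 10.3200
Total perimeter = 10.320

loops=1 perimeter=10.320


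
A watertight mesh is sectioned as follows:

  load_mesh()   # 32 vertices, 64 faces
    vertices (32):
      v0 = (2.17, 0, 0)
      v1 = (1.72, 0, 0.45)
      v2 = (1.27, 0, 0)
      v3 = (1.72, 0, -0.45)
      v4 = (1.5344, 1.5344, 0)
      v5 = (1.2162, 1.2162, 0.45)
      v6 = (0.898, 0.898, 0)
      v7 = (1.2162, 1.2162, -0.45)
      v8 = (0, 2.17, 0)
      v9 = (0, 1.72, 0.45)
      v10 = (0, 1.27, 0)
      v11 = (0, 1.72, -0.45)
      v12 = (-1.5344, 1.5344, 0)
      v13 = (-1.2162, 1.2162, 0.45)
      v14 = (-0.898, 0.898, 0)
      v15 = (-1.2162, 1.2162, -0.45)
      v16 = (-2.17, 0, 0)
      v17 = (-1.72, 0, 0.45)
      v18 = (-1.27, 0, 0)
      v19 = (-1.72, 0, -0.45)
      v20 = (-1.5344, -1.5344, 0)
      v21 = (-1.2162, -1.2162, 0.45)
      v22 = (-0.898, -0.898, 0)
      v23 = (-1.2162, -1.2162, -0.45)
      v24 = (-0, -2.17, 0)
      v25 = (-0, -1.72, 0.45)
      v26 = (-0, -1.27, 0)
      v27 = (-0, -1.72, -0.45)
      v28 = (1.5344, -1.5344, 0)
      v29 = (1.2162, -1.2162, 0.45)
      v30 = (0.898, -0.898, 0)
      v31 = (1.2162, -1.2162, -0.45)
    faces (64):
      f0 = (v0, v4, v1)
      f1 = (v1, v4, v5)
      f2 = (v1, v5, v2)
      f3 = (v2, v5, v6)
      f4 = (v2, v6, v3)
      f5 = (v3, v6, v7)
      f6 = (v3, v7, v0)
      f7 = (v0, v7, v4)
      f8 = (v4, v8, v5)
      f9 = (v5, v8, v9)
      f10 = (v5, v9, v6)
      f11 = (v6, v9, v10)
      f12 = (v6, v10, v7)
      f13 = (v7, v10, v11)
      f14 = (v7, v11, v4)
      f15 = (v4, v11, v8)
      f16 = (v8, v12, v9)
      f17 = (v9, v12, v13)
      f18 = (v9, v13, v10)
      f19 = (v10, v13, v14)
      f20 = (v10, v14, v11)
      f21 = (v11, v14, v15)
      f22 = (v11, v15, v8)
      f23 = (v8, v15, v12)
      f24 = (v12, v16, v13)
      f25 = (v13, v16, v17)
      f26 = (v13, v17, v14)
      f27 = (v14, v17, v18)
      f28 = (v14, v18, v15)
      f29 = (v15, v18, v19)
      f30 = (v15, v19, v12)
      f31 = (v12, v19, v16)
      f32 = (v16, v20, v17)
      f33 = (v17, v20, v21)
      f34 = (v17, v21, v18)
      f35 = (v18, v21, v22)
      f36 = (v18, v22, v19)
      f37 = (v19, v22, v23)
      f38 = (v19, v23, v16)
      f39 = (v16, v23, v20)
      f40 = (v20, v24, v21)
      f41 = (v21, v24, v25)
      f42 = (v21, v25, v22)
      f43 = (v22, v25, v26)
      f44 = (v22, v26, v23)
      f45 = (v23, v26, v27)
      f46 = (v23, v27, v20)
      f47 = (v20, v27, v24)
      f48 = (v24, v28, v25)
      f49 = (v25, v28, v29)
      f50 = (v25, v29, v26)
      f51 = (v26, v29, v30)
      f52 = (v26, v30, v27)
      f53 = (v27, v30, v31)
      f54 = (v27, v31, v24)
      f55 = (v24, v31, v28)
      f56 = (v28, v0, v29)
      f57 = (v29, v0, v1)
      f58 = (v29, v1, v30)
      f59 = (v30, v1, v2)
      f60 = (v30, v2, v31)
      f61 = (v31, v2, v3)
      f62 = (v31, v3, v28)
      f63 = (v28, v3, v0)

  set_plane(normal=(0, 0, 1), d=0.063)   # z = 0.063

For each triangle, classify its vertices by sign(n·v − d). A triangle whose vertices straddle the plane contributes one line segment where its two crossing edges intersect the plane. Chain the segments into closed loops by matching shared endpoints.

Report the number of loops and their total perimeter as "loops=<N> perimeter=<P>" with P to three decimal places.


Straddling triangles (32 of 64):
  (v0,v4,v1) [--+] → (1.56038, 1.31958, 0.063)–(2.107, 0, 0.063)  len=1.4283
  (v1,v4,v5) [+-+] → (1.56038, 1.31958, 0.063)–(1.48985, 1.48985, 0.063)  len=0.1843
  (v1,v5,v2) [++-] → (1.26247, 0.170268, 0.063)–(1.333, 0, 0.063)  len=0.1843
  (v2,v5,v6) [-+-] → (1.26247, 0.170268, 0.063)–(0.942548, 0.942548, 0.063)  len=0.8359
  (v4,v8,v5) [--+] → (0.170268, 2.03647, 0.063)–(1.48985, 1.48985, 0.063)  len=1.4283
  (v5,v8,v9) [+-+] → (0.170268, 2.03647, 0.063)–(0, 2.107, 0.063)  len=0.1843
  (v5,v9,v6) [++-] → (0.77228, 1.01308, 0.063)–(0.942548, 0.942548, 0.063)  len=0.1843
  (v6,v9,v10) [-+-] → (0.77228, 1.01308, 0.063)–(0, 1.333, 0.063)  len=0.8359
  (v8,v12,v9) [--+] → (-1.31958, 1.56038, 0.063)–(0, 2.107, 0.063)  len=1.4283
  (v9,v12,v13) [+-+] → (-1.31958, 1.56038, 0.063)–(-1.48985, 1.48985, 0.063)  len=0.1843
  (v9,v13,v10) [++-] → (-0.170268, 1.26247, 0.063)–(0, 1.333, 0.063)  len=0.1843
  (v10,v13,v14) [-+-] → (-0.170268, 1.26247, 0.063)–(-0.942548, 0.942548, 0.063)  len=0.8359
  (v12,v16,v13) [--+] → (-2.03647, 0.170268, 0.063)–(-1.48985, 1.48985, 0.063)  len=1.4283
  (v13,v16,v17) [+-+] → (-2.03647, 0.170268, 0.063)–(-2.107, 0, 0.063)  len=0.1843
  (v13,v17,v14) [++-] → (-1.01308, 0.77228, 0.063)–(-0.942548, 0.942548, 0.063)  len=0.1843
  (v14,v17,v18) [-+-] → (-1.01308, 0.77228, 0.063)–(-1.333, 0, 0.063)  len=0.8359
  (v16,v20,v17) [--+] → (-1.56038, -1.31958, 0.063)–(-2.107, 0, 0.063)  len=1.4283
  (v17,v20,v21) [+-+] → (-1.56038, -1.31958, 0.063)–(-1.48985, -1.48985, 0.063)  len=0.1843
  (v17,v21,v18) [++-] → (-1.26247, -0.170268, 0.063)–(-1.333, 0, 0.063)  len=0.1843
  (v18,v21,v22) [-+-] → (-1.26247, -0.170268, 0.063)–(-0.942548, -0.942548, 0.063)  len=0.8359
  (v20,v24,v21) [--+] → (-0.170268, -2.03647, 0.063)–(-1.48985, -1.48985, 0.063)  len=1.4283
  (v21,v24,v25) [+-+] → (-0.170268, -2.03647, 0.063)–(0, -2.107, 0.063)  len=0.1843
  (v21,v25,v22) [++-] → (-0.77228, -1.01308, 0.063)–(-0.942548, -0.942548, 0.063)  len=0.1843
  (v22,v25,v26) [-+-] → (-0.77228, -1.01308, 0.063)–(0, -1.333, 0.063)  len=0.8359
  (v24,v28,v25) [--+] → (1.31958, -1.56038, 0.063)–(0, -2.107, 0.063)  len=1.4283
  (v25,v28,v29) [+-+] → (1.31958, -1.56038, 0.063)–(1.48985, -1.48985, 0.063)  len=0.1843
  (v25,v29,v26) [++-] → (0.170268, -1.26247, 0.063)–(0, -1.333, 0.063)  len=0.1843
  (v26,v29,v30) [-+-] → (0.170268, -1.26247, 0.063)–(0.942548, -0.942548, 0.063)  len=0.8359
  (v28,v0,v29) [--+] → (2.03647, -0.170268, 0.063)–(1.48985, -1.48985, 0.063)  len=1.4283
  (v29,v0,v1) [+-+] → (2.03647, -0.170268, 0.063)–(2.107, 0, 0.063)  len=0.1843
  (v29,v1,v30) [++-] → (1.01308, -0.77228, 0.063)–(0.942548, -0.942548, 0.063)  len=0.1843
  (v30,v1,v2) [-+-] → (1.01308, -0.77228, 0.063)–(1.333, 0, 0.063)  len=0.8359

Chained into 2 loop(s):
  loop 1: 16 segments, perimeter = 12.9009
  loop 2: 16 segments, perimeter = 8.1618
Total perimeter = 21.063

loops=2 perimeter=21.063


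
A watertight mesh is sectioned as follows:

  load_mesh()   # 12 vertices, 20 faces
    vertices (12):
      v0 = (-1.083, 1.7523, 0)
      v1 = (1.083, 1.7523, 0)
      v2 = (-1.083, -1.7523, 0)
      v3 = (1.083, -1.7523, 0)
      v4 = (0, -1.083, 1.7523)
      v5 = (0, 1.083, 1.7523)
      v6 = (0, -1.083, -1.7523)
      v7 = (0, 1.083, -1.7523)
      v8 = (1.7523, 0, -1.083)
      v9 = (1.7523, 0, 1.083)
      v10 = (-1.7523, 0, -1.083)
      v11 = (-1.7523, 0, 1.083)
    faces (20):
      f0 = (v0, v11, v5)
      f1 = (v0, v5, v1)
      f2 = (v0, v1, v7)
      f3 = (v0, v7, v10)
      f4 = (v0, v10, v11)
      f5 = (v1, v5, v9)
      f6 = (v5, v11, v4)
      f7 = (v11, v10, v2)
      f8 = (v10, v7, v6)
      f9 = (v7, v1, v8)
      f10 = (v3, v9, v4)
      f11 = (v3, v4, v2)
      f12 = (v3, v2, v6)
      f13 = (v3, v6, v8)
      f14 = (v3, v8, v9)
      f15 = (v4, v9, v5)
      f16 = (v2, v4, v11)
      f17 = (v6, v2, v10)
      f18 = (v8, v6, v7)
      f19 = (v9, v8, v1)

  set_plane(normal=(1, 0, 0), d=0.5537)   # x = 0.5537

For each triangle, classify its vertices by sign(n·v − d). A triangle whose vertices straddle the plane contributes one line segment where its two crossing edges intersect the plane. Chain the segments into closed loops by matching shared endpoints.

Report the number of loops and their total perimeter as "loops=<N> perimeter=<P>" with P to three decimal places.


Straddling triangles (10 of 20):
  (v0,v5,v1) [--+] → (0.5537, 1.42519, 0.85641)–(0.5537, 1.7523, 0)  len=0.9168
  (v0,v1,v7) [-+-] → (0.5537, 1.7523, 0)–(0.5537, 1.42519, -0.85641)  len=0.9168
  (v1,v5,v9) [+-+] → (0.5537, 1.42519, 0.85641)–(0.5537, 0.740789, 1.54081)  len=0.9679
  (v7,v1,v8) [-++] → (0.5537, 1.42519, -0.85641)–(0.5537, 0.740789, -1.54081)  len=0.9679
  (v3,v9,v4) [++-] → (0.5537, -0.740789, 1.54081)–(0.5537, -1.42519, 0.85641)  len=0.9679
  (v3,v4,v2) [+--] → (0.5537, -1.42519, 0.85641)–(0.5537, -1.7523, 0)  len=0.9168
  (v3,v2,v6) [+--] → (0.5537, -1.7523, 0)–(0.5537, -1.42519, -0.85641)  len=0.9168
  (v3,v6,v8) [+-+] → (0.5537, -1.42519, -0.85641)–(0.5537, -0.740789, -1.54081)  len=0.9679
  (v4,v9,v5) [-+-] → (0.5537, -0.740789, 1.54081)–(0.5537, 0.740789, 1.54081)  len=1.4816
  (v8,v6,v7) [+--] → (0.5537, -0.740789, -1.54081)–(0.5537, 0.740789, -1.54081)  len=1.4816

Chained into 1 loop(s):
  loop 1: 10 segments, perimeter = 10.5017
Total perimeter = 10.502

loops=1 perimeter=10.502


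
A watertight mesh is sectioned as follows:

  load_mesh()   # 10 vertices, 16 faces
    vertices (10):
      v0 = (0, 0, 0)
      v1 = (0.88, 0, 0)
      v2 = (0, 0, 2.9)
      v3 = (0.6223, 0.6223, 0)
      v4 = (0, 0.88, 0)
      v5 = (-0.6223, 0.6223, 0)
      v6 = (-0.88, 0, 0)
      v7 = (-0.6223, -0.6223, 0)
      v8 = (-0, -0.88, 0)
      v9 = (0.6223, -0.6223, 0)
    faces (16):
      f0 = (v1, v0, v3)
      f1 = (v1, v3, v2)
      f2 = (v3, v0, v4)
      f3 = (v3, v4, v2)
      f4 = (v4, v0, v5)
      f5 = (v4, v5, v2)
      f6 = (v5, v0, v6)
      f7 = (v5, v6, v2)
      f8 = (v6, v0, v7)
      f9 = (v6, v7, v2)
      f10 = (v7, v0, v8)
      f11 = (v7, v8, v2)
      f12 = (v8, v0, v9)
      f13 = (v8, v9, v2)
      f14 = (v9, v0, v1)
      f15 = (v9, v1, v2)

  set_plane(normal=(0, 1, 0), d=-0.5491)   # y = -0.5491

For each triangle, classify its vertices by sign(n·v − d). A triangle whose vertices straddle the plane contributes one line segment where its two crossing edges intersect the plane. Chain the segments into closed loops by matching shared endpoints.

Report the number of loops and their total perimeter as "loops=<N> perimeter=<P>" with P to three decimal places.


loops=1 perimeter=3.876

Straddling triangles (8 of 16):
  (v6,v0,v7) [++-] → (-0.5491, -0.5491, 0)–(-0.652613, -0.5491, 0)  len=0.1035
  (v6,v7,v2) [+-+] → (-0.652613, -0.5491, 0)–(-0.5491, -0.5491, 0.341122)  len=0.3565
  (v7,v0,v8) [-+-] → (-0.5491, -0.5491, 0)–(0, -0.5491, 0)  len=0.5491
  (v7,v8,v2) [--+] → (0, -0.5491, 1.09047)–(-0.5491, -0.5491, 0.341122)  len=0.9290
  (v8,v0,v9) [-+-] → (0, -0.5491, 0)–(0.5491, -0.5491, 0)  len=0.5491
  (v8,v9,v2) [--+] → (0.5491, -0.5491, 0.341122)–(0, -0.5491, 1.09047)  len=0.9290
  (v9,v0,v1) [-++] → (0.5491, -0.5491, 0)–(0.652613, -0.5491, 0)  len=0.1035
  (v9,v1,v2) [-++] → (0.652613, -0.5491, 0)–(0.5491, -0.5491, 0.341122)  len=0.3565

Chained into 1 loop(s):
  loop 1: 8 segments, perimeter = 3.8762
Total perimeter = 3.876


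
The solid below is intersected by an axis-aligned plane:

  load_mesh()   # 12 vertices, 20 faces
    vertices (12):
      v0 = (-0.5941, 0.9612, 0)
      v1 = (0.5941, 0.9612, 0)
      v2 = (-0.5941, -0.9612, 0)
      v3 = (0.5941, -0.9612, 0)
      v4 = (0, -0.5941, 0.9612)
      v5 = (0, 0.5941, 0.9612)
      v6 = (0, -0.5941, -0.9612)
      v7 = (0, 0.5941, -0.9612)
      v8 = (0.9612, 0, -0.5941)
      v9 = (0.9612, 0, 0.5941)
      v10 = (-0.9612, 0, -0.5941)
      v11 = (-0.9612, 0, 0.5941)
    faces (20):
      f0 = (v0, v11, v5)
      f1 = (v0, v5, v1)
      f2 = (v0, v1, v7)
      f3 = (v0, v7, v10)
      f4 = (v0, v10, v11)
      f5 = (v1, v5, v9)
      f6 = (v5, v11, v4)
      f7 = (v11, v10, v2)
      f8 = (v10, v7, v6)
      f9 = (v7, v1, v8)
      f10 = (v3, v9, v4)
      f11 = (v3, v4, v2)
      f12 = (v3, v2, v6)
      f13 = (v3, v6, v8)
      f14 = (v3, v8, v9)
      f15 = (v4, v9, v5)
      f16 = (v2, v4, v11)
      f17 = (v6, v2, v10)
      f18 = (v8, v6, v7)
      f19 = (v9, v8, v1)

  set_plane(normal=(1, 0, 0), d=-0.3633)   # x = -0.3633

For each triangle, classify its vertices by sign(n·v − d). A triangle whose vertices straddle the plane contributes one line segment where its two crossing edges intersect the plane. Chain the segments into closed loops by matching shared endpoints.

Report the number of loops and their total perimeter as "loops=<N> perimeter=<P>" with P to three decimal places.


loops=1 perimeter=5.617

Straddling triangles (10 of 20):
  (v0,v11,v5) [--+] → (-0.3633, 0.369551, 0.822449)–(-0.3633, 0.818587, 0.373413)  len=0.6350
  (v0,v5,v1) [-++] → (-0.3633, 0.818587, 0.373413)–(-0.3633, 0.9612, 0)  len=0.3997
  (v0,v1,v7) [-++] → (-0.3633, 0.9612, 0)–(-0.3633, 0.818587, -0.373413)  len=0.3997
  (v0,v7,v10) [-+-] → (-0.3633, 0.818587, -0.373413)–(-0.3633, 0.369551, -0.822449)  len=0.6350
  (v5,v11,v4) [+-+] → (-0.3633, 0.369551, 0.822449)–(-0.3633, -0.369551, 0.822449)  len=0.7391
  (v10,v7,v6) [-++] → (-0.3633, 0.369551, -0.822449)–(-0.3633, -0.369551, -0.822449)  len=0.7391
  (v3,v4,v2) [++-] → (-0.3633, -0.818587, 0.373413)–(-0.3633, -0.9612, 0)  len=0.3997
  (v3,v2,v6) [+-+] → (-0.3633, -0.9612, 0)–(-0.3633, -0.818587, -0.373413)  len=0.3997
  (v2,v4,v11) [-+-] → (-0.3633, -0.818587, 0.373413)–(-0.3633, -0.369551, 0.822449)  len=0.6350
  (v6,v2,v10) [+--] → (-0.3633, -0.818587, -0.373413)–(-0.3633, -0.369551, -0.822449)  len=0.6350

Chained into 1 loop(s):
  loop 1: 10 segments, perimeter = 5.6172
Total perimeter = 5.617


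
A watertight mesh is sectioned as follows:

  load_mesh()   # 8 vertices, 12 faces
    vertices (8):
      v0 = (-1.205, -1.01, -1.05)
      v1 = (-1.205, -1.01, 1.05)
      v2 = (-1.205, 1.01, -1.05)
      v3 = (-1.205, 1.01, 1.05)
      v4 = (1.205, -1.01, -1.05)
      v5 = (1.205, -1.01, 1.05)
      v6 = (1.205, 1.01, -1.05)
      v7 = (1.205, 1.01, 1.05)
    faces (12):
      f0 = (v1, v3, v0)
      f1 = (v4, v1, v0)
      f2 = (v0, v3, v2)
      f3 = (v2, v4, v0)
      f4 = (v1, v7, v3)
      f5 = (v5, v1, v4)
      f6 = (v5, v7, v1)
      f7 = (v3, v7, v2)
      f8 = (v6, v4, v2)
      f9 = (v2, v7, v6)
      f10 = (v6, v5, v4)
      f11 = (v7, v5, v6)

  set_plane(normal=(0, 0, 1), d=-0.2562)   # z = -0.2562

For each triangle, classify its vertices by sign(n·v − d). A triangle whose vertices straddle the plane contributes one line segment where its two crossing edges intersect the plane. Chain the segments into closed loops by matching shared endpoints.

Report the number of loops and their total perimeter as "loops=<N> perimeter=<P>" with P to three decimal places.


loops=1 perimeter=8.860

Straddling triangles (8 of 12):
  (v1,v3,v0) [++-] → (-1.205, -0.24644, -0.2562)–(-1.205, -1.01, -0.2562)  len=0.7636
  (v4,v1,v0) [-+-] → (0.29402, -1.01, -0.2562)–(-1.205, -1.01, -0.2562)  len=1.4990
  (v0,v3,v2) [-+-] → (-1.205, -0.24644, -0.2562)–(-1.205, 1.01, -0.2562)  len=1.2564
  (v5,v1,v4) [++-] → (0.29402, -1.01, -0.2562)–(1.205, -1.01, -0.2562)  len=0.9110
  (v3,v7,v2) [++-] → (-0.29402, 1.01, -0.2562)–(-1.205, 1.01, -0.2562)  len=0.9110
  (v2,v7,v6) [-+-] → (-0.29402, 1.01, -0.2562)–(1.205, 1.01, -0.2562)  len=1.4990
  (v6,v5,v4) [-+-] → (1.205, 0.24644, -0.2562)–(1.205, -1.01, -0.2562)  len=1.2564
  (v7,v5,v6) [++-] → (1.205, 0.24644, -0.2562)–(1.205, 1.01, -0.2562)  len=0.7636

Chained into 1 loop(s):
  loop 1: 8 segments, perimeter = 8.8600
Total perimeter = 8.860


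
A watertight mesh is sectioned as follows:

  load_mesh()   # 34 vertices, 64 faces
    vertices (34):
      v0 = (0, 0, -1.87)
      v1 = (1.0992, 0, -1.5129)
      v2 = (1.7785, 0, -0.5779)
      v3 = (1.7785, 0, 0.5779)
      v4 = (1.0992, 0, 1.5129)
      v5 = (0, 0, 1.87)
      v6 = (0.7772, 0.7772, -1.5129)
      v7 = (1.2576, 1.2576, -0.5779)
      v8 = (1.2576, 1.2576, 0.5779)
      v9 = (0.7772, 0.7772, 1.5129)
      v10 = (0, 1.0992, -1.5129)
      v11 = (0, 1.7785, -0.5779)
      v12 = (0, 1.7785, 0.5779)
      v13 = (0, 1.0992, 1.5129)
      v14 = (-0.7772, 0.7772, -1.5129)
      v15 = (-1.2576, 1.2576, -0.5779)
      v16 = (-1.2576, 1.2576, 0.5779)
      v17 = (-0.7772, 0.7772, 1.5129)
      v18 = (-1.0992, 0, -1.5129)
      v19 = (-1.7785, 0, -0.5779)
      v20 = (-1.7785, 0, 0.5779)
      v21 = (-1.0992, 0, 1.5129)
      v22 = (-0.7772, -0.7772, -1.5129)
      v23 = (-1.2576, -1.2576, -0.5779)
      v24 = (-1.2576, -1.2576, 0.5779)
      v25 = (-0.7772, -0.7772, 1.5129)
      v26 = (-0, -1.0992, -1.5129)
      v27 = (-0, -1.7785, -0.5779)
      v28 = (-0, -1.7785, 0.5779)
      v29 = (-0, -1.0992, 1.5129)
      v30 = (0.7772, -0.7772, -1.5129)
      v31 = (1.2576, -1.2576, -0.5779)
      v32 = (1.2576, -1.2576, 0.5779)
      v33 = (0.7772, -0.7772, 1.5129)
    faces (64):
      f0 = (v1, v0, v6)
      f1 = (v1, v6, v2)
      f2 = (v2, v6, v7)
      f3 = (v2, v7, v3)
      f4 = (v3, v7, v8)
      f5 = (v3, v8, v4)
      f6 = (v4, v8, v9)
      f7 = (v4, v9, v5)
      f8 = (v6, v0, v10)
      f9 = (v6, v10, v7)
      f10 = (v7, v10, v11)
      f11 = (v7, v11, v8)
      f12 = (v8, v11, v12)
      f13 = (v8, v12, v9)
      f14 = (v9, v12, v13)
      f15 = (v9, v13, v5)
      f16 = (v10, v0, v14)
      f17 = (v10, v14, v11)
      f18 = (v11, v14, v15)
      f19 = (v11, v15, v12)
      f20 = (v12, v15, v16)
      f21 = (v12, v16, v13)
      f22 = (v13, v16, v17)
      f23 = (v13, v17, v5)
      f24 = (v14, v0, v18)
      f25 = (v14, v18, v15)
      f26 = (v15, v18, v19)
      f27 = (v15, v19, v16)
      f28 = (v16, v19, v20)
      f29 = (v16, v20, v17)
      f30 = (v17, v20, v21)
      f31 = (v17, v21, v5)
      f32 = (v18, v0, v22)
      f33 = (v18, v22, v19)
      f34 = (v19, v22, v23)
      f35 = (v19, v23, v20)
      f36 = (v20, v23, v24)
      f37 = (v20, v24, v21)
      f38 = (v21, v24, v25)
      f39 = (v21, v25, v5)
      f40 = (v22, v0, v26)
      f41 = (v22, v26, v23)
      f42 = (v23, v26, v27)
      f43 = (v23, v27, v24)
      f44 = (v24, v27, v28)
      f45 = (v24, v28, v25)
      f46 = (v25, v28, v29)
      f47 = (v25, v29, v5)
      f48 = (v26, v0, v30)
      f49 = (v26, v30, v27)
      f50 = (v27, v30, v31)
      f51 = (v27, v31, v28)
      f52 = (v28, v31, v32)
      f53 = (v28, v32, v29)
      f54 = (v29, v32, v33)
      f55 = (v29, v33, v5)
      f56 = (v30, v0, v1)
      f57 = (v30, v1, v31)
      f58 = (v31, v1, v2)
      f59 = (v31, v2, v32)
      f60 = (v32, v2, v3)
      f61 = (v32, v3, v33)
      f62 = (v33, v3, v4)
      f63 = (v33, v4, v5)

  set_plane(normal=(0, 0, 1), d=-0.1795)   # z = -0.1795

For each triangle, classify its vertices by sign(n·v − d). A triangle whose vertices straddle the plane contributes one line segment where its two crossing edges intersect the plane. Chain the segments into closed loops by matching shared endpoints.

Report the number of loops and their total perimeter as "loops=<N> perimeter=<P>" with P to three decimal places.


loops=1 perimeter=10.890

Straddling triangles (16 of 64):
  (v2,v7,v3) [--+] → (1.43715, 0.82411, -0.1795)–(1.7785, 0, -0.1795)  len=0.8920
  (v3,v7,v8) [+-+] → (1.43715, 0.82411, -0.1795)–(1.2576, 1.2576, -0.1795)  len=0.4692
  (v7,v11,v8) [--+] → (0.43349, 1.59895, -0.1795)–(1.2576, 1.2576, -0.1795)  len=0.8920
  (v8,v11,v12) [+-+] → (0.43349, 1.59895, -0.1795)–(0, 1.7785, -0.1795)  len=0.4692
  (v11,v15,v12) [--+] → (-0.82411, 1.43715, -0.1795)–(0, 1.7785, -0.1795)  len=0.8920
  (v12,v15,v16) [+-+] → (-0.82411, 1.43715, -0.1795)–(-1.2576, 1.2576, -0.1795)  len=0.4692
  (v15,v19,v16) [--+] → (-1.59895, 0.43349, -0.1795)–(-1.2576, 1.2576, -0.1795)  len=0.8920
  (v16,v19,v20) [+-+] → (-1.59895, 0.43349, -0.1795)–(-1.7785, 0, -0.1795)  len=0.4692
  (v19,v23,v20) [--+] → (-1.43715, -0.82411, -0.1795)–(-1.7785, 0, -0.1795)  len=0.8920
  (v20,v23,v24) [+-+] → (-1.43715, -0.82411, -0.1795)–(-1.2576, -1.2576, -0.1795)  len=0.4692
  (v23,v27,v24) [--+] → (-0.43349, -1.59895, -0.1795)–(-1.2576, -1.2576, -0.1795)  len=0.8920
  (v24,v27,v28) [+-+] → (-0.43349, -1.59895, -0.1795)–(0, -1.7785, -0.1795)  len=0.4692
  (v27,v31,v28) [--+] → (0.82411, -1.43715, -0.1795)–(0, -1.7785, -0.1795)  len=0.8920
  (v28,v31,v32) [+-+] → (0.82411, -1.43715, -0.1795)–(1.2576, -1.2576, -0.1795)  len=0.4692
  (v31,v2,v32) [--+] → (1.59895, -0.43349, -0.1795)–(1.2576, -1.2576, -0.1795)  len=0.8920
  (v32,v2,v3) [+-+] → (1.59895, -0.43349, -0.1795)–(1.7785, 0, -0.1795)  len=0.4692

Chained into 1 loop(s):
  loop 1: 16 segments, perimeter = 10.8897
Total perimeter = 10.890


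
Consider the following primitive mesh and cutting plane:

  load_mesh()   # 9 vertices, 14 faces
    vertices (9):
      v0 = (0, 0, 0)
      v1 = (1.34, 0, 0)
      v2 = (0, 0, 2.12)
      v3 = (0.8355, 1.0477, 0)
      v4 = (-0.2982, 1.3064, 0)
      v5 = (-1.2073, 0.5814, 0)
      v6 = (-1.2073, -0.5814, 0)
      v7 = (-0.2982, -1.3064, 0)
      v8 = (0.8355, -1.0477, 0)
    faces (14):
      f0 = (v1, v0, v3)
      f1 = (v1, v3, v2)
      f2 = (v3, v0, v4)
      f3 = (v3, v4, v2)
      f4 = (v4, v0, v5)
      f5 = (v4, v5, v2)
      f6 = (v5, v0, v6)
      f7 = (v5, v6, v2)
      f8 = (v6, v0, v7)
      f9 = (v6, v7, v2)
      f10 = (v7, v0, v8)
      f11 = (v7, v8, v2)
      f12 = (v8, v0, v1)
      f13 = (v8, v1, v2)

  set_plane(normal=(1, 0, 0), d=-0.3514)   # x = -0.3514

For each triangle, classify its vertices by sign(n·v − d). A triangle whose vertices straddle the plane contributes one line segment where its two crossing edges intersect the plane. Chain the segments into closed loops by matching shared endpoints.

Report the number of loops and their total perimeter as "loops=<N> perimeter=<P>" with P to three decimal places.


Straddling triangles (6 of 14):
  (v4,v0,v5) [++-] → (-0.3514, 0.169224, 0)–(-0.3514, 1.26397, 0)  len=1.0947
  (v4,v5,v2) [+-+] → (-0.3514, 1.26397, 0)–(-0.3514, 0.169224, 1.50295)  len=1.8594
  (v5,v0,v6) [-+-] → (-0.3514, 0.169224, 0)–(-0.3514, -0.169224, 0)  len=0.3384
  (v5,v6,v2) [--+] → (-0.3514, -0.169224, 1.50295)–(-0.3514, 0.169224, 1.50295)  len=0.3384
  (v6,v0,v7) [-++] → (-0.3514, -0.169224, 0)–(-0.3514, -1.26397, 0)  len=1.0947
  (v6,v7,v2) [-++] → (-0.3514, -1.26397, 0)–(-0.3514, -0.169224, 1.50295)  len=1.8594

Chained into 1 loop(s):
  loop 1: 6 segments, perimeter = 6.5852
Total perimeter = 6.585

loops=1 perimeter=6.585


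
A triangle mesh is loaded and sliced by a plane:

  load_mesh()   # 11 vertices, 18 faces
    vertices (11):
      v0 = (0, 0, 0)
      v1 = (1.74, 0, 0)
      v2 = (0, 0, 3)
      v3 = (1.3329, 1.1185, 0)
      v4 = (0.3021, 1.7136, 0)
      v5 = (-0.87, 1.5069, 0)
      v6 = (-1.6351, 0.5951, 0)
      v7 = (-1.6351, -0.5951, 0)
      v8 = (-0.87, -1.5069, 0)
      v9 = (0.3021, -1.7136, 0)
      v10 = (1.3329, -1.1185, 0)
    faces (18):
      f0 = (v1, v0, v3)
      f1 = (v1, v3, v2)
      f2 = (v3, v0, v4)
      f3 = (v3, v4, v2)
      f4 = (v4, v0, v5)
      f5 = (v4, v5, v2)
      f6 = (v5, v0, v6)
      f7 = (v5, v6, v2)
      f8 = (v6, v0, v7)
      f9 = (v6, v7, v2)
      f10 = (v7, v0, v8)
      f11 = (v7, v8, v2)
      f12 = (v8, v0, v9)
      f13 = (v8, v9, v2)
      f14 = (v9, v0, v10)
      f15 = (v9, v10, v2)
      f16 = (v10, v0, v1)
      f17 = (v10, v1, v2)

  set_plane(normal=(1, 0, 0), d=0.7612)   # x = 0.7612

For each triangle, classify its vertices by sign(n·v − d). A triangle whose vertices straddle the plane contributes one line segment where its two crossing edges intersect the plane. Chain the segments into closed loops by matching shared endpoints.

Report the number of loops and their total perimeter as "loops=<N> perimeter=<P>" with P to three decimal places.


loops=1 perimeter=7.446

Straddling triangles (8 of 18):
  (v1,v0,v3) [+-+] → (0.7612, 0, 0)–(0.7612, 0.638759, 0)  len=0.6388
  (v1,v3,v2) [++-] → (0.7612, 0.638759, 1.28674)–(0.7612, 0, 1.68759)  len=0.7541
  (v3,v0,v4) [+--] → (0.7612, 0.638759, 0)–(0.7612, 1.44855, 0)  len=0.8098
  (v3,v4,v2) [+--] → (0.7612, 1.44855, 0)–(0.7612, 0.638759, 1.28674)  len=1.5204
  (v9,v0,v10) [--+] → (0.7612, -0.638759, 0)–(0.7612, -1.44855, 0)  len=0.8098
  (v9,v10,v2) [-+-] → (0.7612, -1.44855, 0)–(0.7612, -0.638759, 1.28674)  len=1.5204
  (v10,v0,v1) [+-+] → (0.7612, -0.638759, 0)–(0.7612, 0, 0)  len=0.6388
  (v10,v1,v2) [++-] → (0.7612, 0, 1.68759)–(0.7612, -0.638759, 1.28674)  len=0.7541

Chained into 1 loop(s):
  loop 1: 8 segments, perimeter = 7.4460
Total perimeter = 7.446


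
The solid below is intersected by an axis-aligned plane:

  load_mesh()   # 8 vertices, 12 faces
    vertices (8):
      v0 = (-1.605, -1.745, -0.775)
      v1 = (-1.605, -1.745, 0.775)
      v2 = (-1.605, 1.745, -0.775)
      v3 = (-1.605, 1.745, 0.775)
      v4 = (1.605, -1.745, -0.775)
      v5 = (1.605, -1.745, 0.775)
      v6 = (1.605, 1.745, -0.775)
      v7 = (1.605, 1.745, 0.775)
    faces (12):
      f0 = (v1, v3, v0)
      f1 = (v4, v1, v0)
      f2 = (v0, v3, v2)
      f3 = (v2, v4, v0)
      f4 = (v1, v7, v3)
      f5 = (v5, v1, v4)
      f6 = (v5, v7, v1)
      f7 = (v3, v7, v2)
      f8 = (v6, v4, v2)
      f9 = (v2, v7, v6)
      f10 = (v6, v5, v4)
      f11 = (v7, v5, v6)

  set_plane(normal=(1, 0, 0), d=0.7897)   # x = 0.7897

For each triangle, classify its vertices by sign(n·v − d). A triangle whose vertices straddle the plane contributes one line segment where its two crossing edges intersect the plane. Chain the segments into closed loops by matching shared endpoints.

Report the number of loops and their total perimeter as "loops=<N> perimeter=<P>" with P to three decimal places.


Straddling triangles (8 of 12):
  (v4,v1,v0) [+--] → (0.7897, -1.745, -0.381319)–(0.7897, -1.745, -0.775)  len=0.3937
  (v2,v4,v0) [-+-] → (0.7897, -0.858583, -0.775)–(0.7897, -1.745, -0.775)  len=0.8864
  (v1,v7,v3) [-+-] → (0.7897, 0.858583, 0.775)–(0.7897, 1.745, 0.775)  len=0.8864
  (v5,v1,v4) [+-+] → (0.7897, -1.745, 0.775)–(0.7897, -1.745, -0.381319)  len=1.1563
  (v5,v7,v1) [++-] → (0.7897, 0.858583, 0.775)–(0.7897, -1.745, 0.775)  len=2.6036
  (v3,v7,v2) [-+-] → (0.7897, 1.745, 0.775)–(0.7897, 1.745, 0.381319)  len=0.3937
  (v6,v4,v2) [++-] → (0.7897, -0.858583, -0.775)–(0.7897, 1.745, -0.775)  len=2.6036
  (v2,v7,v6) [-++] → (0.7897, 1.745, 0.381319)–(0.7897, 1.745, -0.775)  len=1.1563

Chained into 1 loop(s):
  loop 1: 8 segments, perimeter = 10.0800
Total perimeter = 10.080

loops=1 perimeter=10.080


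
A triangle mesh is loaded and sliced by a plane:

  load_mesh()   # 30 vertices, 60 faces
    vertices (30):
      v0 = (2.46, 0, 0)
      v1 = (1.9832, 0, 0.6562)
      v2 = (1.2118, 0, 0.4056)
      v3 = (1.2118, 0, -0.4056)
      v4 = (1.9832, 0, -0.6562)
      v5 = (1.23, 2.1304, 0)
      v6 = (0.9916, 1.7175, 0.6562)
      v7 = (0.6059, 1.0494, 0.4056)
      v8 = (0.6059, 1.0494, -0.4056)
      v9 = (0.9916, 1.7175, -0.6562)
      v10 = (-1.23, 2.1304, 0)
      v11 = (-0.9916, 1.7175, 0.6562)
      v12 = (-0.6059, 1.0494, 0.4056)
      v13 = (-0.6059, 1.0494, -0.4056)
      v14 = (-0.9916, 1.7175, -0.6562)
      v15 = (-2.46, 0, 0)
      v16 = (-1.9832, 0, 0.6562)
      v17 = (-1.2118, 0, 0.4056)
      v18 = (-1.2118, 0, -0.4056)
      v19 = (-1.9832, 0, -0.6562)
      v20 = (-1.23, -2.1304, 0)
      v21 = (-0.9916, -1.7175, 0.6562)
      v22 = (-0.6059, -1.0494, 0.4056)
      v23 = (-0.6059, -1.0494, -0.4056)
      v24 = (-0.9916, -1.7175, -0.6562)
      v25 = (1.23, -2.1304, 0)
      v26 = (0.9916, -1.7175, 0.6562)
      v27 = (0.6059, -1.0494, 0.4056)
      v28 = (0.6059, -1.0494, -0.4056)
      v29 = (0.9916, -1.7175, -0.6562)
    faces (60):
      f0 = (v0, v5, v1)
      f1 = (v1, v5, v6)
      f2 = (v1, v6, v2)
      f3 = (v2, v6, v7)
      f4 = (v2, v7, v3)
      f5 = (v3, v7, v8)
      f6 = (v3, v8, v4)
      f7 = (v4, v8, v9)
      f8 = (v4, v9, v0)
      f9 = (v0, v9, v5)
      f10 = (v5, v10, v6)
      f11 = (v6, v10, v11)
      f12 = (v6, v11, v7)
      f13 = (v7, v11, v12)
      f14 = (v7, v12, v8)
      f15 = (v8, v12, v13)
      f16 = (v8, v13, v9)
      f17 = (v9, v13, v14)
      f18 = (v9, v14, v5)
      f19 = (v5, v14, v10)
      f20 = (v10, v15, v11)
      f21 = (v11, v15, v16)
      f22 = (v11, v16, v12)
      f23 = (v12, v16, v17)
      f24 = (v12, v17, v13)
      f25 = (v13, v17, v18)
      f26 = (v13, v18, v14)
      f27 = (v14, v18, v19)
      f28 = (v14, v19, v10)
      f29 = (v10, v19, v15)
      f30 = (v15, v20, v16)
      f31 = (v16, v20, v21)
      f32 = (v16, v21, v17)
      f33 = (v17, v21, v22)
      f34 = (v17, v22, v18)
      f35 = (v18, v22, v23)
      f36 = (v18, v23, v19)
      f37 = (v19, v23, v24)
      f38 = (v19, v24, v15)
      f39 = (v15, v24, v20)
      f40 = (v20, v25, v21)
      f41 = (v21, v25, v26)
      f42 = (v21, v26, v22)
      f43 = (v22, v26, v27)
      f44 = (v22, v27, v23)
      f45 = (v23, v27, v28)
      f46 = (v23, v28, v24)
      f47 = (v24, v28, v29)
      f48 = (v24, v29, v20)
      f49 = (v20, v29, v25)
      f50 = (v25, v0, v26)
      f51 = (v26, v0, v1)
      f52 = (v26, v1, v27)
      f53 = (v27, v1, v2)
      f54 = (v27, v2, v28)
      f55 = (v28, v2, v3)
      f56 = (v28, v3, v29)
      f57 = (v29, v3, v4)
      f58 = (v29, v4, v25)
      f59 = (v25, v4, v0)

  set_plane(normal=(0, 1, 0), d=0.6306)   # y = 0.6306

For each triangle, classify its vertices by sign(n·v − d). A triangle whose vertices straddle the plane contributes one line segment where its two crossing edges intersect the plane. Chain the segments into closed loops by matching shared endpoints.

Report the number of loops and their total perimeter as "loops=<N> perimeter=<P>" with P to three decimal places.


Straddling triangles (20 of 60):
  (v0,v5,v1) [-+-] → (2.09592, 0.6306, 0)–(1.76025, 0.6306, 0.461964)  len=0.5710
  (v1,v5,v6) [-++] → (1.76025, 0.6306, 0.461964)–(1.61912, 0.6306, 0.6562)  len=0.2401
  (v1,v6,v2) [-+-] → (1.61912, 0.6306, 0.6562)–(1.13095, 0.6306, 0.497611)  len=0.5133
  (v2,v6,v7) [-++] → (1.13095, 0.6306, 0.497611)–(0.847706, 0.6306, 0.4056)  len=0.2978
  (v2,v7,v3) [-+-] → (0.847706, 0.6306, 0.4056)–(0.847706, 0.6306, 0.0818621)  len=0.3237
  (v3,v7,v8) [-++] → (0.847706, 0.6306, 0.0818621)–(0.847706, 0.6306, -0.4056)  len=0.4875
  (v3,v8,v4) [-+-] → (0.847706, 0.6306, -0.4056)–(1.15556, 0.6306, -0.505611)  len=0.3237
  (v4,v8,v9) [-++] → (1.15556, 0.6306, -0.505611)–(1.61912, 0.6306, -0.6562)  len=0.4874
  (v4,v9,v0) [-+-] → (1.61912, 0.6306, -0.6562)–(1.92086, 0.6306, -0.240931)  len=0.5133
  (v0,v9,v5) [-++] → (1.92086, 0.6306, -0.240931)–(2.09592, 0.6306, 0)  len=0.2978
  (v10,v15,v11) [+-+] → (-2.09592, 0.6306, 0)–(-1.92086, 0.6306, 0.240931)  len=0.2978
  (v11,v15,v16) [+--] → (-1.92086, 0.6306, 0.240931)–(-1.61912, 0.6306, 0.6562)  len=0.5133
  (v11,v16,v12) [+-+] → (-1.61912, 0.6306, 0.6562)–(-1.15556, 0.6306, 0.505611)  len=0.4874
  (v12,v16,v17) [+--] → (-1.15556, 0.6306, 0.505611)–(-0.847706, 0.6306, 0.4056)  len=0.3237
  (v12,v17,v13) [+-+] → (-0.847706, 0.6306, 0.4056)–(-0.847706, 0.6306, -0.0818621)  len=0.4875
  (v13,v17,v18) [+--] → (-0.847706, 0.6306, -0.0818621)–(-0.847706, 0.6306, -0.4056)  len=0.3237
  (v13,v18,v14) [+-+] → (-0.847706, 0.6306, -0.4056)–(-1.13095, 0.6306, -0.497611)  len=0.2978
  (v14,v18,v19) [+--] → (-1.13095, 0.6306, -0.497611)–(-1.61912, 0.6306, -0.6562)  len=0.5133
  (v14,v19,v10) [+-+] → (-1.61912, 0.6306, -0.6562)–(-1.76025, 0.6306, -0.461964)  len=0.2401
  (v10,v19,v15) [+--] → (-1.76025, 0.6306, -0.461964)–(-2.09592, 0.6306, 0)  len=0.5710

Chained into 2 loop(s):
  loop 1: 10 segments, perimeter = 4.0557
  loop 2: 10 segments, perimeter = 4.0557
Total perimeter = 8.111

loops=2 perimeter=8.111


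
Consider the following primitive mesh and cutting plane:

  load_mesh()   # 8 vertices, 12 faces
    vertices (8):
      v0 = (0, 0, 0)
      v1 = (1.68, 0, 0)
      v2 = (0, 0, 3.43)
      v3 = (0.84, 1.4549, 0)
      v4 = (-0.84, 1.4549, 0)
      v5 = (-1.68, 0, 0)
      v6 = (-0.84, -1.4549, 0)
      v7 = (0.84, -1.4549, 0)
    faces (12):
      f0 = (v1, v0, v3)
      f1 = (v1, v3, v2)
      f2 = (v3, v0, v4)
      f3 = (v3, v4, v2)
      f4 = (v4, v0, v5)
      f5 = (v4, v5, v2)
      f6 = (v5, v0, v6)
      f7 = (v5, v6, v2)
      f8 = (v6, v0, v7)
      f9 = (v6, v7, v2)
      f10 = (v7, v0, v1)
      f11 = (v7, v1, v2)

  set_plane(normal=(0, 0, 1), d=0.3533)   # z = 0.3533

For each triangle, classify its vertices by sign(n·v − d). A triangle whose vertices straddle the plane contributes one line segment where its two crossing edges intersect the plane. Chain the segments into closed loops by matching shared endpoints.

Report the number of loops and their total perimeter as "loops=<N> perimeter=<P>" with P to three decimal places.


loops=1 perimeter=9.042

Straddling triangles (6 of 12):
  (v1,v3,v2) [--+] → (0.753478, 1.30504, 0.3533)–(1.50696, 0, 0.3533)  len=1.5069
  (v3,v4,v2) [--+] → (-0.753478, 1.30504, 0.3533)–(0.753478, 1.30504, 0.3533)  len=1.5070
  (v4,v5,v2) [--+] → (-1.50696, 0, 0.3533)–(-0.753478, 1.30504, 0.3533)  len=1.5069
  (v5,v6,v2) [--+] → (-0.753478, -1.30504, 0.3533)–(-1.50696, 0, 0.3533)  len=1.5069
  (v6,v7,v2) [--+] → (0.753478, -1.30504, 0.3533)–(-0.753478, -1.30504, 0.3533)  len=1.5070
  (v7,v1,v2) [--+] → (1.50696, 0, 0.3533)–(0.753478, -1.30504, 0.3533)  len=1.5069

Chained into 1 loop(s):
  loop 1: 6 segments, perimeter = 9.0417
Total perimeter = 9.042
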